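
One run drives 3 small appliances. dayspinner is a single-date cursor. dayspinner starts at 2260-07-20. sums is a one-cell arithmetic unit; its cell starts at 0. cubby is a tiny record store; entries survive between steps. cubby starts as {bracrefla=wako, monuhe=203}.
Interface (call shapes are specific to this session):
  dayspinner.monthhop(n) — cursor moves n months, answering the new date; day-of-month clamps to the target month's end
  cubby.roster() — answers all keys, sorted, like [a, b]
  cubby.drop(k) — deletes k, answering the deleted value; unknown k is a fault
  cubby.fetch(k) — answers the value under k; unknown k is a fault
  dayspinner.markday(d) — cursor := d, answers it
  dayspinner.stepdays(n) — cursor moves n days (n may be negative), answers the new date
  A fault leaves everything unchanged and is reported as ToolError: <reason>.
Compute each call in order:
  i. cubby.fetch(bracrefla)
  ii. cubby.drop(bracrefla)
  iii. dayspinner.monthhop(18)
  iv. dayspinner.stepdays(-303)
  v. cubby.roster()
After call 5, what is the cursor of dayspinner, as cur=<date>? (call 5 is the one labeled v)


·→ fetch(k='bracrefla')
·← wako
·→ drop(k='bracrefla')
·← wako
·→ monthhop(n='18')
·← 2262-01-20
·→ stepdays(n='-303')
·← 2261-03-23
·→ roster()
·← [monuhe]

Answer: cur=2261-03-23


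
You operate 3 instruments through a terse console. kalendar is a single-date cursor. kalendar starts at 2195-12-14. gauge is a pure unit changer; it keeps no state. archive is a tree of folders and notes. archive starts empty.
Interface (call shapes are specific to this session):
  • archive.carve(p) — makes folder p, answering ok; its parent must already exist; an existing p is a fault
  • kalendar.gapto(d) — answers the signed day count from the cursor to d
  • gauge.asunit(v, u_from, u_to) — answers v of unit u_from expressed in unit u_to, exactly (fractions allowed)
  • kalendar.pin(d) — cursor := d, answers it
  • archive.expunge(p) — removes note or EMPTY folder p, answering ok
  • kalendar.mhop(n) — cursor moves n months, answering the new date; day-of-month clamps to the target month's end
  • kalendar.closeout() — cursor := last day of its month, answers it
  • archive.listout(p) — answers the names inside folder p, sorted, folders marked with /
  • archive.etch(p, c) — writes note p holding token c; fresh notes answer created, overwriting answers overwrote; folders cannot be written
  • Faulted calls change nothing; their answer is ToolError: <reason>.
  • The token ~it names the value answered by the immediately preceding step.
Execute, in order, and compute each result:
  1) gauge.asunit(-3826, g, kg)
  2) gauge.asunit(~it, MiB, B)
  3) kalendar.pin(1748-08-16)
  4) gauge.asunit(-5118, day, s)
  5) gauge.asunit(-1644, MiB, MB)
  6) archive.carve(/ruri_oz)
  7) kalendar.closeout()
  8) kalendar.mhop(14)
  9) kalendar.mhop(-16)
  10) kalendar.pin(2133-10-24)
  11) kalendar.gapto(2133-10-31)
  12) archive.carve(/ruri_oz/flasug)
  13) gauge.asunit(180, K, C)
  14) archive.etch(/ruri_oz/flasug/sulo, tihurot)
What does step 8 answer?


Answer: 1749-10-31

Derivation:
>>> asunit v→-3826 u_from→g u_to→kg
:: -1913/500
>>> asunit v→~it u_from→MiB u_to→B
:: -501481472/125
>>> pin d→1748-08-16
:: 1748-08-16
>>> asunit v→-5118 u_from→day u_to→s
:: -442195200
>>> asunit v→-1644 u_from→MiB u_to→MB
:: -26935296/15625
>>> carve p→/ruri_oz
:: ok
>>> closeout
:: 1748-08-31
>>> mhop n→14
:: 1749-10-31
>>> mhop n→-16
:: 1748-06-30
>>> pin d→2133-10-24
:: 2133-10-24
>>> gapto d→2133-10-31
:: 7
>>> carve p→/ruri_oz/flasug
:: ok
>>> asunit v→180 u_from→K u_to→C
:: -1863/20
>>> etch p→/ruri_oz/flasug/sulo c→tihurot
:: created


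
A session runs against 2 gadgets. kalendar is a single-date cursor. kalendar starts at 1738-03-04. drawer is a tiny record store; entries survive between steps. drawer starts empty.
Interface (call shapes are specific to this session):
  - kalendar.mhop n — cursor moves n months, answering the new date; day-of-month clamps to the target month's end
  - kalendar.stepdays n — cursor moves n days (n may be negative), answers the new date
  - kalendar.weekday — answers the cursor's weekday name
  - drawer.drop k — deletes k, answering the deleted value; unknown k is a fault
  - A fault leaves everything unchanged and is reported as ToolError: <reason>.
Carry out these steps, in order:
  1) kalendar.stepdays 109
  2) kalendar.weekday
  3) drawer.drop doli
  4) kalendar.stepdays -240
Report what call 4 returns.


I try stepdays(n: 109), giving 1738-06-21.
Now I run weekday, — result: Saturday.
Invoking drop(k: doli), → ToolError: no such key doli.
I try stepdays(n: -240), yielding 1737-10-24.

Answer: 1737-10-24


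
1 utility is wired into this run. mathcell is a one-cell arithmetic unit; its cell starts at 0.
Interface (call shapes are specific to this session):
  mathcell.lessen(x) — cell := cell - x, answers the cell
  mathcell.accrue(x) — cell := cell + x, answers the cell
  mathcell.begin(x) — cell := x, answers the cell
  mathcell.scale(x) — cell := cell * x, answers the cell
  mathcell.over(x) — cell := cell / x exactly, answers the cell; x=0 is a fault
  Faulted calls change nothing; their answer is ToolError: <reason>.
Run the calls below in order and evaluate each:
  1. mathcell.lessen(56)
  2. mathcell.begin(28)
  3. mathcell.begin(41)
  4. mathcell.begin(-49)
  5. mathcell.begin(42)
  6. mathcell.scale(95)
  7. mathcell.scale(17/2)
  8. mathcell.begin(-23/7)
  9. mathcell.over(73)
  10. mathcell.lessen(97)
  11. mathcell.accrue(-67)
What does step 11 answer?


CALL lessen[x='56']
RET  -56
CALL begin[x='28']
RET  28
CALL begin[x='41']
RET  41
CALL begin[x='-49']
RET  -49
CALL begin[x='42']
RET  42
CALL scale[x='95']
RET  3990
CALL scale[x='17/2']
RET  33915
CALL begin[x='-23/7']
RET  -23/7
CALL over[x='73']
RET  -23/511
CALL lessen[x='97']
RET  -49590/511
CALL accrue[x='-67']
RET  -83827/511

Answer: -83827/511


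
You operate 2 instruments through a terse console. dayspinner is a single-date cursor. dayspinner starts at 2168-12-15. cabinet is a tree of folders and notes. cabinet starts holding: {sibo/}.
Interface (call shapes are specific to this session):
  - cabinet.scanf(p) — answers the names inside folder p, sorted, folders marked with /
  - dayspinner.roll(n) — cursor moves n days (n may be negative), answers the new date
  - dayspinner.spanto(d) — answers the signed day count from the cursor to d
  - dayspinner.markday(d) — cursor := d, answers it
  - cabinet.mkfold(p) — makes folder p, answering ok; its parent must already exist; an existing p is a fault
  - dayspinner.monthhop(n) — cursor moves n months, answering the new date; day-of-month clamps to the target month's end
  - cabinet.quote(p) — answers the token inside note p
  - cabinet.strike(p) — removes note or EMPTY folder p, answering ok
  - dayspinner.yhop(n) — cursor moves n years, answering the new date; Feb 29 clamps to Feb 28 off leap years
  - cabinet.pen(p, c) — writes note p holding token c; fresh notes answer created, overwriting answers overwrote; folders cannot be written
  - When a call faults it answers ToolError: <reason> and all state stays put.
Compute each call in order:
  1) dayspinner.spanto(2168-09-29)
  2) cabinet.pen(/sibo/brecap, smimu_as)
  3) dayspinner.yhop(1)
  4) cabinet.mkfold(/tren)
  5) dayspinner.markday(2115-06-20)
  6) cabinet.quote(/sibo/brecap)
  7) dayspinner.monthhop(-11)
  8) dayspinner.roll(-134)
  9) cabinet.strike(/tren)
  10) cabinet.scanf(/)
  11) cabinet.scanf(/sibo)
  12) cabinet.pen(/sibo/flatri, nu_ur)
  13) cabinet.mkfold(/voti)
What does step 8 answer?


Answer: 2114-03-08

Derivation:
Invoking spanto with d: 2168-09-29, and observe -77.
I run pen with p: /sibo/brecap, c: smimu_as, — result: created.
Invoking yhop with n: 1, and get 2169-12-15.
Now I run mkfold with p: /tren, and observe ok.
Calling markday with d: 2115-06-20, — result: 2115-06-20.
I run quote with p: /sibo/brecap, — result: smimu_as.
I invoke monthhop with n: -11, yielding 2114-07-20.
I invoke roll with n: -134, → 2114-03-08.
I try strike with p: /tren, which returns ok.
I try scanf with p: /, → [sibo/].
I run scanf with p: /sibo, — result: [brecap].
Now I run pen with p: /sibo/flatri, c: nu_ur, and get created.
Now I run mkfold with p: /voti, yielding ok.


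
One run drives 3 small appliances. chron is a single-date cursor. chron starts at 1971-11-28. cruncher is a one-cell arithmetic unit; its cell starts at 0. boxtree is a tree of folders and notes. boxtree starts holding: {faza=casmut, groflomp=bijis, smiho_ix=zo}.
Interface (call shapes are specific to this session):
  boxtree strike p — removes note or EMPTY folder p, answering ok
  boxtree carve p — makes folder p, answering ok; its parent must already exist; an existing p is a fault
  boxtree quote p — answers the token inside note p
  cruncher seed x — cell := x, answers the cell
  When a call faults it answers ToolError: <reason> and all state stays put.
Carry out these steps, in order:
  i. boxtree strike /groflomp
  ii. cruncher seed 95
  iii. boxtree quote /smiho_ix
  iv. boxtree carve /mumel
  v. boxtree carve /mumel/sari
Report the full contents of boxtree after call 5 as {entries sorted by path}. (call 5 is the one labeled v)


→ boxtree strike(/groflomp)
← ok
→ cruncher seed(95)
← 95
→ boxtree quote(/smiho_ix)
← zo
→ boxtree carve(/mumel)
← ok
→ boxtree carve(/mumel/sari)
← ok

Answer: {faza=casmut, mumel/, mumel/sari/, smiho_ix=zo}


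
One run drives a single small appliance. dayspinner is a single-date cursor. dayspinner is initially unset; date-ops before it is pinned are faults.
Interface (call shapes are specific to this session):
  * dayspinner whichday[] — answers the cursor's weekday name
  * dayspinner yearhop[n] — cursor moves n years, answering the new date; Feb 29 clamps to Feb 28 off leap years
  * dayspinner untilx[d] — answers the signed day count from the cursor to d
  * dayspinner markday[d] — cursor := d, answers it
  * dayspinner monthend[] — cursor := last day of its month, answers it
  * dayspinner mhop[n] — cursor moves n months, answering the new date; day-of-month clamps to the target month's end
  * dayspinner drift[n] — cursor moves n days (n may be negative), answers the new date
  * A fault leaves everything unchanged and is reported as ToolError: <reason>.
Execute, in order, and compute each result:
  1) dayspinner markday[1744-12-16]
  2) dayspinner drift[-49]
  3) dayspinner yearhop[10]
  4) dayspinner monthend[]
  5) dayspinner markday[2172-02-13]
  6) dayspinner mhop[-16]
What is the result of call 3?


Answer: 1754-10-28

Derivation:
> dayspinner markday 1744-12-16
:: 1744-12-16
> dayspinner drift -49
:: 1744-10-28
> dayspinner yearhop 10
:: 1754-10-28
> dayspinner monthend
:: 1754-10-31
> dayspinner markday 2172-02-13
:: 2172-02-13
> dayspinner mhop -16
:: 2170-10-13


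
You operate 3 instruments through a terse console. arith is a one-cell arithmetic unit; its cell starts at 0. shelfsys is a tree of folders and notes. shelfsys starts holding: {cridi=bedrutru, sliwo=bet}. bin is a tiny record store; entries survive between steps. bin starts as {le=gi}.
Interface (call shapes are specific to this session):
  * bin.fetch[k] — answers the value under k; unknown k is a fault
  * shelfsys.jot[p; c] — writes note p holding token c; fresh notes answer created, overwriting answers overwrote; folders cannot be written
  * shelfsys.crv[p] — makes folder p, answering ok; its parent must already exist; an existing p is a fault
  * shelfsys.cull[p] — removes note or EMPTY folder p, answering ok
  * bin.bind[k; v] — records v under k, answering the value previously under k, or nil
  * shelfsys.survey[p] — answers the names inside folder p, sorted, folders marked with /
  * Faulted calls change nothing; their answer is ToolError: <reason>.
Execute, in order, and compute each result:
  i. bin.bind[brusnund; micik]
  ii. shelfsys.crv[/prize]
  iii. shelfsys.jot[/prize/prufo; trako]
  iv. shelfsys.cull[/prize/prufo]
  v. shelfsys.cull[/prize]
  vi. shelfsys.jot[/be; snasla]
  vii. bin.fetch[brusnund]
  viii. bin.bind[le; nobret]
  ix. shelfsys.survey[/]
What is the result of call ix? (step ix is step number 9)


Answer: [be, cridi, sliwo]

Derivation:
==> bind(k='brusnund', v='micik')
<== nil
==> crv(p='/prize')
<== ok
==> jot(p='/prize/prufo', c='trako')
<== created
==> cull(p='/prize/prufo')
<== ok
==> cull(p='/prize')
<== ok
==> jot(p='/be', c='snasla')
<== created
==> fetch(k='brusnund')
<== micik
==> bind(k='le', v='nobret')
<== gi
==> survey(p='/')
<== [be, cridi, sliwo]


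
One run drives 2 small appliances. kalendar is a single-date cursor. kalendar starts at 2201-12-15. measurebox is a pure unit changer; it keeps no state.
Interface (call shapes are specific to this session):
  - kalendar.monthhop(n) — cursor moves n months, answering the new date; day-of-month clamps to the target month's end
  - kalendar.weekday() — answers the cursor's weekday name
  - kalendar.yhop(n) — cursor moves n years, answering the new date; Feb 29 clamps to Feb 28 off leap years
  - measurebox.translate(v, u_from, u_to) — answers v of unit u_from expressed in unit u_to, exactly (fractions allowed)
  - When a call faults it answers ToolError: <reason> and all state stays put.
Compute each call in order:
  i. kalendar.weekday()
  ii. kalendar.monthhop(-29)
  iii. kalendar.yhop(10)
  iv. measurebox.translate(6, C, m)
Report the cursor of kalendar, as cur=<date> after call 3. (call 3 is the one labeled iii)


Answer: cur=2209-07-15

Derivation:
% kalendar.weekday() == Tuesday
% kalendar.monthhop(-29) == 2199-07-15
% kalendar.yhop(10) == 2209-07-15
% measurebox.translate(6, C, m) == ToolError: incompatible units


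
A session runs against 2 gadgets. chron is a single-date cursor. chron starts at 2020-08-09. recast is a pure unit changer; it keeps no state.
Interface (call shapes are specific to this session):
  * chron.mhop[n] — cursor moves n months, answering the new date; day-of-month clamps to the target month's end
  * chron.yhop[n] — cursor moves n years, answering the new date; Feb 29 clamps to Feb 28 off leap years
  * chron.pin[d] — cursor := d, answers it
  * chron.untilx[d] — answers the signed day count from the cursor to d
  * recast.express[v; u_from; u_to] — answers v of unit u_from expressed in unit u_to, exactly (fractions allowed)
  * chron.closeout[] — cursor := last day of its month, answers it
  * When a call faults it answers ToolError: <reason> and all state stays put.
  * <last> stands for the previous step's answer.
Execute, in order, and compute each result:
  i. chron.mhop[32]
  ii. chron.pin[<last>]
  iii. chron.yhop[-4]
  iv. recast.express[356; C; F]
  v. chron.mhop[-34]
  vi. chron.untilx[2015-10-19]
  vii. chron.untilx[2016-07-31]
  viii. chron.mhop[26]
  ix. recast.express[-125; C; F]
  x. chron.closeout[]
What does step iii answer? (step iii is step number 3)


Answer: 2019-04-09

Derivation:
-> mhop(n=32)
<- 2023-04-09
-> pin(d=<last>)
<- 2023-04-09
-> yhop(n=-4)
<- 2019-04-09
-> express(v=356, u_from=C, u_to=F)
<- 3364/5
-> mhop(n=-34)
<- 2016-06-09
-> untilx(d=2015-10-19)
<- -234
-> untilx(d=2016-07-31)
<- 52
-> mhop(n=26)
<- 2018-08-09
-> express(v=-125, u_from=C, u_to=F)
<- -193
-> closeout()
<- 2018-08-31


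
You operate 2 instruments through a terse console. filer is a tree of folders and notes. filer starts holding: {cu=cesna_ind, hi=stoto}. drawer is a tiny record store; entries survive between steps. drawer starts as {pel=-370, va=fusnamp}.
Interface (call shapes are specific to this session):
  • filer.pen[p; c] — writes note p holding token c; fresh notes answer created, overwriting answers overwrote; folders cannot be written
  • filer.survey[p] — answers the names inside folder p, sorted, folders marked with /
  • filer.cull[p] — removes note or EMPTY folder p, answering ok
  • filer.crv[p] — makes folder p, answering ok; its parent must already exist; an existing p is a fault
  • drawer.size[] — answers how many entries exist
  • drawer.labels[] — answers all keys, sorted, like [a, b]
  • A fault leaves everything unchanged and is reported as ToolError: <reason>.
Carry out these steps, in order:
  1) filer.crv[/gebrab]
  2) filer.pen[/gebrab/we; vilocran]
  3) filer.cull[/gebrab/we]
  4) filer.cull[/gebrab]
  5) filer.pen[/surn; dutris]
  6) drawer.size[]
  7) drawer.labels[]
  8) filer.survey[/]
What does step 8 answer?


Answer: [cu, hi, surn]

Derivation:
CALL filer.crv[p: /gebrab]
RET  ok
CALL filer.pen[p: /gebrab/we; c: vilocran]
RET  created
CALL filer.cull[p: /gebrab/we]
RET  ok
CALL filer.cull[p: /gebrab]
RET  ok
CALL filer.pen[p: /surn; c: dutris]
RET  created
CALL drawer.size[]
RET  2
CALL drawer.labels[]
RET  [pel, va]
CALL filer.survey[p: /]
RET  [cu, hi, surn]


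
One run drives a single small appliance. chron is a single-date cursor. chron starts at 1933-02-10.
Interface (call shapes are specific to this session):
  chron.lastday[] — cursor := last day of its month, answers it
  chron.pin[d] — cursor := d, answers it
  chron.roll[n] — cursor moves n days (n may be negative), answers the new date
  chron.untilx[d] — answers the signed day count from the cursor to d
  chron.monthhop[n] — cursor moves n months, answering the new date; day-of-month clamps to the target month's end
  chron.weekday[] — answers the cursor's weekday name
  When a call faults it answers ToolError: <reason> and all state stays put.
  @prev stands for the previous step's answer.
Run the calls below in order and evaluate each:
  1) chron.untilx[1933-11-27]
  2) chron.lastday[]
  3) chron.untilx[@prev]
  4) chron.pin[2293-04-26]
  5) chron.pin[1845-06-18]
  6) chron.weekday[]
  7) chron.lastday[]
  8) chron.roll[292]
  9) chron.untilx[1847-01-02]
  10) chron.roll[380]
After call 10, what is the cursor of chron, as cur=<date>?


// 1. untilx(1933-11-27) ~> 290
// 2. lastday() ~> 1933-02-28
// 3. untilx(@prev) ~> 0
// 4. pin(2293-04-26) ~> 2293-04-26
// 5. pin(1845-06-18) ~> 1845-06-18
// 6. weekday() ~> Wednesday
// 7. lastday() ~> 1845-06-30
// 8. roll(292) ~> 1846-04-18
// 9. untilx(1847-01-02) ~> 259
// 10. roll(380) ~> 1847-05-03

Answer: cur=1847-05-03


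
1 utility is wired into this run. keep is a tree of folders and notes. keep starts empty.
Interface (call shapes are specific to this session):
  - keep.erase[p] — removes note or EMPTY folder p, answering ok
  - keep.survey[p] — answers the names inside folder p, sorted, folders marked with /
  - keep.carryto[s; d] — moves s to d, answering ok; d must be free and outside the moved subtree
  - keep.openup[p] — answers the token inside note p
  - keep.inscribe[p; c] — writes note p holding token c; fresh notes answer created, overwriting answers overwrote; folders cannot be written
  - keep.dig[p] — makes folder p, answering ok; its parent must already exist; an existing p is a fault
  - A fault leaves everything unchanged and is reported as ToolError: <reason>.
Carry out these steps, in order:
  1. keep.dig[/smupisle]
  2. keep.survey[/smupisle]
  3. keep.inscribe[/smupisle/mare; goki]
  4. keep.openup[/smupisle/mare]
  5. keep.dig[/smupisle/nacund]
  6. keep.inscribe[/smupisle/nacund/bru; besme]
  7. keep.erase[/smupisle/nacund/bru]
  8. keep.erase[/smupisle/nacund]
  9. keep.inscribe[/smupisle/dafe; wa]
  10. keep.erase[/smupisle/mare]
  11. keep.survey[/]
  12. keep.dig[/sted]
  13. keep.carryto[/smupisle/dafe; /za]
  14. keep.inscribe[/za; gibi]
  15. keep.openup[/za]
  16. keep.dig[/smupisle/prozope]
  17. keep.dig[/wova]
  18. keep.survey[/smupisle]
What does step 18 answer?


Calling keep.dig with p='/smupisle', which returns ok.
Invoking keep.survey with p='/smupisle', which returns [].
I run keep.inscribe with p='/smupisle/mare', c='goki', yielding created.
I run keep.openup with p='/smupisle/mare', giving goki.
Calling keep.dig with p='/smupisle/nacund', → ok.
Calling keep.inscribe with p='/smupisle/nacund/bru', c='besme', giving created.
Calling keep.erase with p='/smupisle/nacund/bru', and see ok.
Calling keep.erase with p='/smupisle/nacund', which returns ok.
I try keep.inscribe with p='/smupisle/dafe', c='wa', and observe created.
Calling keep.erase with p='/smupisle/mare', which returns ok.
I invoke keep.survey with p='/': [smupisle/].
Using keep.dig with p='/sted', giving ok.
Using keep.carryto with s='/smupisle/dafe', d='/za', and observe ok.
I try keep.inscribe with p='/za', c='gibi', which returns overwrote.
I run keep.openup with p='/za', and get gibi.
Next I call keep.dig with p='/smupisle/prozope', → ok.
Now I run keep.dig with p='/wova', and observe ok.
Using keep.survey with p='/smupisle', giving [prozope/].

Answer: [prozope/]


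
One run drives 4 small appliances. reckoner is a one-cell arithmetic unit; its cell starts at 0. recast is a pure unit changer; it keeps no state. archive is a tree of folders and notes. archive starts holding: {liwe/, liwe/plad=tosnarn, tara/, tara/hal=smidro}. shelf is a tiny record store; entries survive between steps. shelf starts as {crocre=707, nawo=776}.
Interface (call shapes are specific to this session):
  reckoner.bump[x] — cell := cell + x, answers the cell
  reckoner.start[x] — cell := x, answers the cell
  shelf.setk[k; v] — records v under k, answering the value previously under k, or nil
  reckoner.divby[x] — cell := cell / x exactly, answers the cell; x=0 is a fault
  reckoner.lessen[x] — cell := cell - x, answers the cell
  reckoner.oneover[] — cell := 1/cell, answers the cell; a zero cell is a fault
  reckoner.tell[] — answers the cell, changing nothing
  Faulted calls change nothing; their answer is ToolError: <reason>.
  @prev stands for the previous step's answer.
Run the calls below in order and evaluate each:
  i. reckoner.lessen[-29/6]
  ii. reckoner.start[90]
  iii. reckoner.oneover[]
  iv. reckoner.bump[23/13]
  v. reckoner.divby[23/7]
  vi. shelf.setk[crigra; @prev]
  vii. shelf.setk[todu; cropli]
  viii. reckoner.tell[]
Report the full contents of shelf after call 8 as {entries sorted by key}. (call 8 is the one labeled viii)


Answer: {crigra=14581/26910, crocre=707, nawo=776, todu=cropli}

Derivation:
Then lessen passing -29/6, → 29/6.
Now I run start passing 90, which returns 90.
I call oneover(): 1/90.
I call bump passing 23/13, which returns 2083/1170.
Next I call divby passing 23/7, — result: 14581/26910.
Now I run setk passing crigra, @prev, → nil.
Next I call setk passing todu, cropli, → nil.
Next I call tell, giving 14581/26910.


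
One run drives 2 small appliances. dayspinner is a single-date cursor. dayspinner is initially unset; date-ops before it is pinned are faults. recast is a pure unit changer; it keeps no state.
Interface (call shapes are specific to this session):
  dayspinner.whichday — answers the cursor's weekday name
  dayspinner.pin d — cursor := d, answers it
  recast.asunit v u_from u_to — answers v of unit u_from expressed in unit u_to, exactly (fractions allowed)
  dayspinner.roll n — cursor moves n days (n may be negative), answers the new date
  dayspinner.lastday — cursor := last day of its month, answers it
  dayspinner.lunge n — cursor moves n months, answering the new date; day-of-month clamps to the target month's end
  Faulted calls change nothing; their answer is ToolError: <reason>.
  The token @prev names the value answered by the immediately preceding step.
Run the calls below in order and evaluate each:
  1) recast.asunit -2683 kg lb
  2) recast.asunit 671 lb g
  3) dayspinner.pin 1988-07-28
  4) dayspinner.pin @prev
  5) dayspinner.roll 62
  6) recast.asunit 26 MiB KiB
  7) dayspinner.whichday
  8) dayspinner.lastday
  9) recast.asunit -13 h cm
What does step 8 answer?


;; asunit(-2683, kg, lb) ~> -268300000000/45359237
;; asunit(671, lb, g) ~> 30436048027/100000
;; pin(1988-07-28) ~> 1988-07-28
;; pin(@prev) ~> 1988-07-28
;; roll(62) ~> 1988-09-28
;; asunit(26, MiB, KiB) ~> 26624
;; whichday() ~> Wednesday
;; lastday() ~> 1988-09-30
;; asunit(-13, h, cm) ~> ToolError: incompatible units

Answer: 1988-09-30


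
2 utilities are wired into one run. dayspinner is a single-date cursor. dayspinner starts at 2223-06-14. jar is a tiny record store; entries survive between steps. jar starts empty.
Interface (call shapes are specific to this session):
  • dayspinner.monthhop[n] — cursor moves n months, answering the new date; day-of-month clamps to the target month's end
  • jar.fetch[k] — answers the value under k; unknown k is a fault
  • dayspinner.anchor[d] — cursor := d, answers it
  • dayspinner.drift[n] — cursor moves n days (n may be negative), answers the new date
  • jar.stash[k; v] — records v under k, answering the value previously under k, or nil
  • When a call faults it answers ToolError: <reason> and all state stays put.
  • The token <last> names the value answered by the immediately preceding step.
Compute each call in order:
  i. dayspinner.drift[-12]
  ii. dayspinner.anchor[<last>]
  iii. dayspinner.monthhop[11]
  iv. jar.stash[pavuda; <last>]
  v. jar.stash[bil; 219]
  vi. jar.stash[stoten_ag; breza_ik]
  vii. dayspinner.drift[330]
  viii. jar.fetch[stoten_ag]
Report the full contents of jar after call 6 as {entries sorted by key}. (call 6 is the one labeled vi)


I try dayspinner.drift passing n=-12, which returns 2223-06-02.
I call dayspinner.anchor passing d=<last>, giving 2223-06-02.
Now I run dayspinner.monthhop passing n=11, giving 2224-05-02.
Then jar.stash passing k=pavuda, v=<last>, giving nil.
Then jar.stash passing k=bil, v=219, and see nil.
I use jar.stash passing k=stoten_ag, v=breza_ik, → nil.
Next I call dayspinner.drift passing n=330, — result: 2225-03-28.
Using jar.fetch passing k=stoten_ag, and see breza_ik.

Answer: {bil=219, pavuda=2224-05-02, stoten_ag=breza_ik}


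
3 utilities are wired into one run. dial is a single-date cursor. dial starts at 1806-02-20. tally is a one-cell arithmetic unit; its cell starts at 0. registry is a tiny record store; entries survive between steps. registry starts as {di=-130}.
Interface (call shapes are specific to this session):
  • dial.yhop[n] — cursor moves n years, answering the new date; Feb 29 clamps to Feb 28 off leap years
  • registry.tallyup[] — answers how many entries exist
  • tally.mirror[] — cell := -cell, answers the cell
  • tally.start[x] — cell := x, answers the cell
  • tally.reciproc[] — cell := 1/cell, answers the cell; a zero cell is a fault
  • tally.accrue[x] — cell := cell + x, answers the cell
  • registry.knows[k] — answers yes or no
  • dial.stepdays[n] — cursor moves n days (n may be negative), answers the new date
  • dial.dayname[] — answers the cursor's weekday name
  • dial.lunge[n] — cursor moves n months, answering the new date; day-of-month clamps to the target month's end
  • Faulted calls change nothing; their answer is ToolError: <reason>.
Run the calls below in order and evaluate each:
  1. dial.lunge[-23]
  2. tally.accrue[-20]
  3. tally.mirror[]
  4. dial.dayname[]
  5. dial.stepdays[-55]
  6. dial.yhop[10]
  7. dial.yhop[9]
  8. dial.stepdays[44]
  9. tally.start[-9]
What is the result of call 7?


Act: dial.lunge[-23]
Obs: 1804-03-20
Act: tally.accrue[-20]
Obs: -20
Act: tally.mirror[]
Obs: 20
Act: dial.dayname[]
Obs: Tuesday
Act: dial.stepdays[-55]
Obs: 1804-01-25
Act: dial.yhop[10]
Obs: 1814-01-25
Act: dial.yhop[9]
Obs: 1823-01-25
Act: dial.stepdays[44]
Obs: 1823-03-10
Act: tally.start[-9]
Obs: -9

Answer: 1823-01-25


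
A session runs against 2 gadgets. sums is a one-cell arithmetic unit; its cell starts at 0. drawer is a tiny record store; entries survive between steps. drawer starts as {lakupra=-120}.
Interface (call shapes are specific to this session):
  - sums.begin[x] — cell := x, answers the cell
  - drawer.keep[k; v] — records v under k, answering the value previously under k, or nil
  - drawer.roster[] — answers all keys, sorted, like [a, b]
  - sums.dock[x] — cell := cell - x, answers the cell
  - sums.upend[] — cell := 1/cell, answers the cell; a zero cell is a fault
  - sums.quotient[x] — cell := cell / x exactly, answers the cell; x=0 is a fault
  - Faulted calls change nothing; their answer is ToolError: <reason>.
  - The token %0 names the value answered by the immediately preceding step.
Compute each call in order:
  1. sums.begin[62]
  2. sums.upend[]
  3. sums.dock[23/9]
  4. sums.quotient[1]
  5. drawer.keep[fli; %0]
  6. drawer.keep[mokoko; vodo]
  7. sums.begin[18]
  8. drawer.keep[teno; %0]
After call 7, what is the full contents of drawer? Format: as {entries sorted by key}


% sums.begin(x=62) -> 62
% sums.upend() -> 1/62
% sums.dock(x=23/9) -> -1417/558
% sums.quotient(x=1) -> -1417/558
% drawer.keep(k=fli, v=%0) -> nil
% drawer.keep(k=mokoko, v=vodo) -> nil
% sums.begin(x=18) -> 18
% drawer.keep(k=teno, v=%0) -> nil

Answer: {fli=-1417/558, lakupra=-120, mokoko=vodo}


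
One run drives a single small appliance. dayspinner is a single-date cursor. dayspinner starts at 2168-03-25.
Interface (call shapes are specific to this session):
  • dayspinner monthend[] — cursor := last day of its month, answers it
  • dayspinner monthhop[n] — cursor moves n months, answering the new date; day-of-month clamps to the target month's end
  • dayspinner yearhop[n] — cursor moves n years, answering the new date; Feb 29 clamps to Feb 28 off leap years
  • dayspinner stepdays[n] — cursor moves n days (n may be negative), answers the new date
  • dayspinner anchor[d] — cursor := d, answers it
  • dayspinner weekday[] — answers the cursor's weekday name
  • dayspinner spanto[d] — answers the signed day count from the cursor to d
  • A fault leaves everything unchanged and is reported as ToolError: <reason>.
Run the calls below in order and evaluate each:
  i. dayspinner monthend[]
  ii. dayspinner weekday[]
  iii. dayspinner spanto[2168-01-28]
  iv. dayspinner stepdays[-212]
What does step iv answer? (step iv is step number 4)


Answer: 2167-09-01

Derivation:
> dayspinner monthend
[out] 2168-03-31
> dayspinner weekday
[out] Thursday
> dayspinner spanto d→2168-01-28
[out] -63
> dayspinner stepdays n→-212
[out] 2167-09-01


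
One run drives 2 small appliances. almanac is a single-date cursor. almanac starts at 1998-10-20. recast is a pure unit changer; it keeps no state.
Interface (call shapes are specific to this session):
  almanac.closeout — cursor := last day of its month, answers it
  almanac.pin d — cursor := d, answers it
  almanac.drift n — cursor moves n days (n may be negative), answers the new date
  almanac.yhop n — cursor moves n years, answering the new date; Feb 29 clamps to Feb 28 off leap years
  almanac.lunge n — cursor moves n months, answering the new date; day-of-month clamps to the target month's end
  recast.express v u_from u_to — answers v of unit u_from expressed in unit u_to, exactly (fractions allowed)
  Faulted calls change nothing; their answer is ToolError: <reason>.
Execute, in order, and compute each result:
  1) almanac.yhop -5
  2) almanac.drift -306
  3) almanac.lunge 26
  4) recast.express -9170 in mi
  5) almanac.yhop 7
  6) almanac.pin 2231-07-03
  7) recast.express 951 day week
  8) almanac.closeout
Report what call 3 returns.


>> almanac.yhop(n→-5)
<< 1993-10-20
>> almanac.drift(n→-306)
<< 1992-12-18
>> almanac.lunge(n→26)
<< 1995-02-18
>> recast.express(v→-9170, u_from→in, u_to→mi)
<< -917/6336
>> almanac.yhop(n→7)
<< 2002-02-18
>> almanac.pin(d→2231-07-03)
<< 2231-07-03
>> recast.express(v→951, u_from→day, u_to→week)
<< 951/7
>> almanac.closeout()
<< 2231-07-31

Answer: 1995-02-18


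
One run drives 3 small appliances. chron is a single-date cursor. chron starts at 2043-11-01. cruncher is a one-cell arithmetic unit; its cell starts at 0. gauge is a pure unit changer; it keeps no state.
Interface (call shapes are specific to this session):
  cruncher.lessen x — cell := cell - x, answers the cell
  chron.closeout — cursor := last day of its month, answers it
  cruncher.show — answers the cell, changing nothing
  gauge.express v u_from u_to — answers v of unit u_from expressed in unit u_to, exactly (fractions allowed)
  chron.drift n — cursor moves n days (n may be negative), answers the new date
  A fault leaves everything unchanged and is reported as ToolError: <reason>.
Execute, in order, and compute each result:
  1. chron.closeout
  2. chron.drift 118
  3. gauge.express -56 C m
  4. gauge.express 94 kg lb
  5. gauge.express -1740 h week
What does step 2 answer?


Answer: 2044-03-27

Derivation:
> chron.closeout
:: 2043-11-30
> chron.drift n: 118
:: 2044-03-27
> gauge.express v: -56 u_from: C u_to: m
:: ToolError: incompatible units
> gauge.express v: 94 u_from: kg u_to: lb
:: 9400000000/45359237
> gauge.express v: -1740 u_from: h u_to: week
:: -145/14


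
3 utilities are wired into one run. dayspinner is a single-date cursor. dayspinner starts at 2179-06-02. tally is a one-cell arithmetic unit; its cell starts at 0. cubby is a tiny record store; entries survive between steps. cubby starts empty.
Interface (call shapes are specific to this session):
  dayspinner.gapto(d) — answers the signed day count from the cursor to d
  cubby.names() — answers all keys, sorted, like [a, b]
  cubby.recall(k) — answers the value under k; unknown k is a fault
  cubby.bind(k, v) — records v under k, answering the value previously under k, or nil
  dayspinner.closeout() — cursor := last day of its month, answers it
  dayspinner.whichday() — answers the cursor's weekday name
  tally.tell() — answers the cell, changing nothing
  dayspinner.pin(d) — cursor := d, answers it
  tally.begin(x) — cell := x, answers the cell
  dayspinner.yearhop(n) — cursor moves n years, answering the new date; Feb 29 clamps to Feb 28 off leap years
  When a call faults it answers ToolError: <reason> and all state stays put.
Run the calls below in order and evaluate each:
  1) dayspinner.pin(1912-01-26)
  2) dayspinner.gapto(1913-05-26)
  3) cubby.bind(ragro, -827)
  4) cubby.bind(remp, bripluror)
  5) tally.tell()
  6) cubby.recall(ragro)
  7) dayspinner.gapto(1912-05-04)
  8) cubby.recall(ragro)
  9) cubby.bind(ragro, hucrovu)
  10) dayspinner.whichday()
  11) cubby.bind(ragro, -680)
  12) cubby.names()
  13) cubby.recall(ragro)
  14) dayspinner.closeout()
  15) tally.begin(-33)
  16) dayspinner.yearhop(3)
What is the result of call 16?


Answer: 1915-01-31

Derivation:
I run dayspinner.pin(d: 1912-01-26), — result: 1912-01-26.
Calling dayspinner.gapto(d: 1913-05-26), — result: 486.
Calling cubby.bind(k: ragro, v: -827), yielding nil.
Next I call cubby.bind(k: remp, v: bripluror), → nil.
I run tally.tell, and get 0.
Now I run cubby.recall(k: ragro), yielding -827.
I call dayspinner.gapto(d: 1912-05-04), and get 99.
Then cubby.recall(k: ragro), which returns -827.
Now I run cubby.bind(k: ragro, v: hucrovu), which returns -827.
Now I run dayspinner.whichday(): Friday.
Now I run cubby.bind(k: ragro, v: -680), → hucrovu.
Then cubby.names(), and observe [ragro, remp].
I try cubby.recall(k: ragro), — result: -680.
Now I run dayspinner.closeout, — result: 1912-01-31.
I use tally.begin(x: -33), → -33.
I use dayspinner.yearhop(n: 3), → 1915-01-31.


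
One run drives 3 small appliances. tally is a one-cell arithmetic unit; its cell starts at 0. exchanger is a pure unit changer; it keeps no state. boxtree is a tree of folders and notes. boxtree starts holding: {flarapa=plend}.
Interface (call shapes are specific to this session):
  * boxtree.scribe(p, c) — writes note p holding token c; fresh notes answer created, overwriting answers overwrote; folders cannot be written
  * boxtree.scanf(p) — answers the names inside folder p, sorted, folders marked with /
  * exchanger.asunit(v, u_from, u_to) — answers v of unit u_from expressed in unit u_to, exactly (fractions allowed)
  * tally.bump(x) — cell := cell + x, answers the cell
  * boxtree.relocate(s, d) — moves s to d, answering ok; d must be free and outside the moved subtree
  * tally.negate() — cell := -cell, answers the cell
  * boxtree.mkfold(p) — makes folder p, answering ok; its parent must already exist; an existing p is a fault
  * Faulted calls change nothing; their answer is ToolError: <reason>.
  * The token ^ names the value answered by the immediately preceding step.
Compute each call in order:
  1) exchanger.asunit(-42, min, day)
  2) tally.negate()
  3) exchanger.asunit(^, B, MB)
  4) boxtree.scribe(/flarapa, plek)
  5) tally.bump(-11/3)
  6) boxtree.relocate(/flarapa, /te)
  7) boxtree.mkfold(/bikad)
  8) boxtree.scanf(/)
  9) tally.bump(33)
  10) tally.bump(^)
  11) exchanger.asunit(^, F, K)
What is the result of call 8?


Answer: [bikad/, te]

Derivation:
==> exchanger.asunit(v=-42, u_from=min, u_to=day)
<== -7/240
==> tally.negate()
<== 0
==> exchanger.asunit(v=^, u_from=B, u_to=MB)
<== 0
==> boxtree.scribe(p=/flarapa, c=plek)
<== overwrote
==> tally.bump(x=-11/3)
<== -11/3
==> boxtree.relocate(s=/flarapa, d=/te)
<== ok
==> boxtree.mkfold(p=/bikad)
<== ok
==> boxtree.scanf(p=/)
<== [bikad/, te]
==> tally.bump(x=33)
<== 88/3
==> tally.bump(x=^)
<== 176/3
==> exchanger.asunit(v=^, u_from=F, u_to=K)
<== 155501/540


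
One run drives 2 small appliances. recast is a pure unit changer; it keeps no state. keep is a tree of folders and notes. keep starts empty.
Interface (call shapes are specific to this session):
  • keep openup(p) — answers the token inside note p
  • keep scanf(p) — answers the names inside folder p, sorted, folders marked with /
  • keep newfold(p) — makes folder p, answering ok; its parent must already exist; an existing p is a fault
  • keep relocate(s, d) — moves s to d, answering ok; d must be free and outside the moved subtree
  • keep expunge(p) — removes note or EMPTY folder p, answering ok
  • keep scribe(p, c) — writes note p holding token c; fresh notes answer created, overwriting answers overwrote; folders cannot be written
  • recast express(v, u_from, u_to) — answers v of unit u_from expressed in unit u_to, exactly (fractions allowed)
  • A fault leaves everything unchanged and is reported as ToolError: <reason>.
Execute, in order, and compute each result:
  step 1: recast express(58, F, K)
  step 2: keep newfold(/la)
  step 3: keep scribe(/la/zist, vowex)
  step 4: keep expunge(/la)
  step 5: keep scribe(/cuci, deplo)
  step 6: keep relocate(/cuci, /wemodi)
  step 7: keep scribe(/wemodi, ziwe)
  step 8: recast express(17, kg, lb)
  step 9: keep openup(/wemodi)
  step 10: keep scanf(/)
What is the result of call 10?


Answer: [la/, wemodi]

Derivation:
# 1. recast express(v→58, u_from→F, u_to→K) => 51767/180
# 2. keep newfold(p→/la) => ok
# 3. keep scribe(p→/la/zist, c→vowex) => created
# 4. keep expunge(p→/la) => ToolError: not empty
# 5. keep scribe(p→/cuci, c→deplo) => created
# 6. keep relocate(s→/cuci, d→/wemodi) => ok
# 7. keep scribe(p→/wemodi, c→ziwe) => overwrote
# 8. recast express(v→17, u_from→kg, u_to→lb) => 1700000000/45359237
# 9. keep openup(p→/wemodi) => ziwe
# 10. keep scanf(p→/) => [la/, wemodi]


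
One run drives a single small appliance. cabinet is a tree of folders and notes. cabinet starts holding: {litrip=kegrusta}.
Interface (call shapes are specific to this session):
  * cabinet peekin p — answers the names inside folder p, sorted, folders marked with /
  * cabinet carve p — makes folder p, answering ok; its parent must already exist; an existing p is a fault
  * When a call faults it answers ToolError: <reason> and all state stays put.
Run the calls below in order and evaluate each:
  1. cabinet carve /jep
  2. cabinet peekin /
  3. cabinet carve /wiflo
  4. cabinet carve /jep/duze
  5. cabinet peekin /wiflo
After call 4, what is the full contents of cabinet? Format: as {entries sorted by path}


·→ cabinet carve(/jep)
·← ok
·→ cabinet peekin(/)
·← [jep/, litrip]
·→ cabinet carve(/wiflo)
·← ok
·→ cabinet carve(/jep/duze)
·← ok
·→ cabinet peekin(/wiflo)
·← []

Answer: {jep/, jep/duze/, litrip=kegrusta, wiflo/}


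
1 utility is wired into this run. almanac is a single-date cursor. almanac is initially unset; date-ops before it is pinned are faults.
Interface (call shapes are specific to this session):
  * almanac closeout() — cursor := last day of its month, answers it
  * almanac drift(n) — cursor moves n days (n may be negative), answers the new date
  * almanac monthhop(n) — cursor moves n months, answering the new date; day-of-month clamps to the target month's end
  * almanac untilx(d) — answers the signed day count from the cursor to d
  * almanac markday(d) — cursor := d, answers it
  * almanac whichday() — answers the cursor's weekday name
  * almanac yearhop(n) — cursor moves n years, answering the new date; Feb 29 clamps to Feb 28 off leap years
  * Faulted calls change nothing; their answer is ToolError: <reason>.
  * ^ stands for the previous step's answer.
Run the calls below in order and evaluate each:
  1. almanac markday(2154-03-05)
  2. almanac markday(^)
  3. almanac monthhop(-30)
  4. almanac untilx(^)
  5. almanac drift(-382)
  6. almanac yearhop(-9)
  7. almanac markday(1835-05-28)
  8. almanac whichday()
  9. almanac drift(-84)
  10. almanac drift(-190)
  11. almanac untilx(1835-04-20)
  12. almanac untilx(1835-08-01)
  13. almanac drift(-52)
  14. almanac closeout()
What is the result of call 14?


-> almanac markday(d→2154-03-05)
<- 2154-03-05
-> almanac markday(d→^)
<- 2154-03-05
-> almanac monthhop(n→-30)
<- 2151-09-05
-> almanac untilx(d→^)
<- 0
-> almanac drift(n→-382)
<- 2150-08-19
-> almanac yearhop(n→-9)
<- 2141-08-19
-> almanac markday(d→1835-05-28)
<- 1835-05-28
-> almanac whichday()
<- Thursday
-> almanac drift(n→-84)
<- 1835-03-05
-> almanac drift(n→-190)
<- 1834-08-27
-> almanac untilx(d→1835-04-20)
<- 236
-> almanac untilx(d→1835-08-01)
<- 339
-> almanac drift(n→-52)
<- 1834-07-06
-> almanac closeout()
<- 1834-07-31

Answer: 1834-07-31
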